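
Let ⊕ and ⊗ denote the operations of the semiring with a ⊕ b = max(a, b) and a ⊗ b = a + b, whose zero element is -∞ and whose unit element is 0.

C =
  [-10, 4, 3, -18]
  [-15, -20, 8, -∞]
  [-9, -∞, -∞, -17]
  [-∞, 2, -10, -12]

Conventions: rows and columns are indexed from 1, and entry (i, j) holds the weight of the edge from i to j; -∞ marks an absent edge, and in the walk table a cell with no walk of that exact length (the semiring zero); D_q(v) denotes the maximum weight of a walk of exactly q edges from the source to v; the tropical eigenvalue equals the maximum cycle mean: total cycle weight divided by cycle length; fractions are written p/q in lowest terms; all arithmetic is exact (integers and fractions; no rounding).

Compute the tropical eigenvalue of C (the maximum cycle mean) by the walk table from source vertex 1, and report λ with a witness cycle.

q=0: [0, -∞, -∞, -∞]
q=1: [-10, 4, 3, -18]
q=2: [-6, -6, 12, -14]
q=3: [3, -2, 2, -5]
q=4: [-7, 7, 6, -15]
Optimal cycle mean attained by: cycle 1->2->3->1, total 4 + 8 + (-9), length 3.
Answer: λ = 1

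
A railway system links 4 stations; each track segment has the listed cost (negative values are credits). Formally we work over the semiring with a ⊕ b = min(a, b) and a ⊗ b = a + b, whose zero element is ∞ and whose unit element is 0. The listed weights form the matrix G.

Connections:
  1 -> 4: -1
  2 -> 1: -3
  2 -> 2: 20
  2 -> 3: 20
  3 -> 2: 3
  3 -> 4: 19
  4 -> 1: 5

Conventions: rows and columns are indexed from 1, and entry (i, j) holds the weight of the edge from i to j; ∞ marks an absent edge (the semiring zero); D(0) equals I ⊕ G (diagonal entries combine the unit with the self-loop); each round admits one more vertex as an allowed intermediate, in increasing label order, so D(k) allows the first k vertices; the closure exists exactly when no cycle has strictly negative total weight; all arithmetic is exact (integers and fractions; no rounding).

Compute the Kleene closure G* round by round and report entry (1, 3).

D(0):
  [0, ∞, ∞, -1]
  [-3, 0, 20, ∞]
  [∞, 3, 0, 19]
  [5, ∞, ∞, 0]
D(1):
  [0, ∞, ∞, -1]
  [-3, 0, 20, -4]
  [∞, 3, 0, 19]
  [5, ∞, ∞, 0]
D(2):
  [0, ∞, ∞, -1]
  [-3, 0, 20, -4]
  [0, 3, 0, -1]
  [5, ∞, ∞, 0]
D(3):
  [0, ∞, ∞, -1]
  [-3, 0, 20, -4]
  [0, 3, 0, -1]
  [5, ∞, ∞, 0]
D(4):
  [0, ∞, ∞, -1]
  [-3, 0, 20, -4]
  [0, 3, 0, -1]
  [5, ∞, ∞, 0]
Answer: G*[1][3] = ∞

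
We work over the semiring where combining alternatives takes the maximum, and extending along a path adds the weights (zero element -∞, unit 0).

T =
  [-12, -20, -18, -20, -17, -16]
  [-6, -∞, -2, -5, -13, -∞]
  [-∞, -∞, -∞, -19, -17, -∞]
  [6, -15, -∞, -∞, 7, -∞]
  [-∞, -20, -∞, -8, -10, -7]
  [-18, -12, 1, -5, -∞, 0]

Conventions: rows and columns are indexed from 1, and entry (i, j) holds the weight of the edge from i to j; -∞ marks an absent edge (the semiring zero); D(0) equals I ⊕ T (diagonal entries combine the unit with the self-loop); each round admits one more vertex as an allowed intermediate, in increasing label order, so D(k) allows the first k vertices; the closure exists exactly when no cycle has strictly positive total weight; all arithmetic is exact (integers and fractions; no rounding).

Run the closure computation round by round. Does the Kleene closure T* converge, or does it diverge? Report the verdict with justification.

D(0):
  [0, -20, -18, -20, -17, -16]
  [-6, 0, -2, -5, -13, -∞]
  [-∞, -∞, 0, -19, -17, -∞]
  [6, -15, -∞, 0, 7, -∞]
  [-∞, -20, -∞, -8, 0, -7]
  [-18, -12, 1, -5, -∞, 0]
D(1):
  [0, -20, -18, -20, -17, -16]
  [-6, 0, -2, -5, -13, -22]
  [-∞, -∞, 0, -19, -17, -∞]
  [6, -14, -12, 0, 7, -10]
  [-∞, -20, -∞, -8, 0, -7]
  [-18, -12, 1, -5, -35, 0]
D(2):
  [0, -20, -18, -20, -17, -16]
  [-6, 0, -2, -5, -13, -22]
  [-∞, -∞, 0, -19, -17, -∞]
  [6, -14, -12, 0, 7, -10]
  [-26, -20, -22, -8, 0, -7]
  [-18, -12, 1, -5, -25, 0]
D(3):
  [0, -20, -18, -20, -17, -16]
  [-6, 0, -2, -5, -13, -22]
  [-∞, -∞, 0, -19, -17, -∞]
  [6, -14, -12, 0, 7, -10]
  [-26, -20, -22, -8, 0, -7]
  [-18, -12, 1, -5, -16, 0]
D(4):
  [0, -20, -18, -20, -13, -16]
  [1, 0, -2, -5, 2, -15]
  [-13, -33, 0, -19, -12, -29]
  [6, -14, -12, 0, 7, -10]
  [-2, -20, -20, -8, 0, -7]
  [1, -12, 1, -5, 2, 0]
D(5):
  [0, -20, -18, -20, -13, -16]
  [1, 0, -2, -5, 2, -5]
  [-13, -32, 0, -19, -12, -19]
  [6, -13, -12, 0, 7, 0]
  [-2, -20, -20, -8, 0, -7]
  [1, -12, 1, -5, 2, 0]
D(6):
  [0, -20, -15, -20, -13, -16]
  [1, 0, -2, -5, 2, -5]
  [-13, -31, 0, -19, -12, -19]
  [6, -12, 1, 0, 7, 0]
  [-2, -19, -6, -8, 0, -7]
  [1, -12, 1, -5, 2, 0]
Key observation: every diagonal entry stays at the unit through all rounds, so no improving cycle exists.
Answer: CONVERGES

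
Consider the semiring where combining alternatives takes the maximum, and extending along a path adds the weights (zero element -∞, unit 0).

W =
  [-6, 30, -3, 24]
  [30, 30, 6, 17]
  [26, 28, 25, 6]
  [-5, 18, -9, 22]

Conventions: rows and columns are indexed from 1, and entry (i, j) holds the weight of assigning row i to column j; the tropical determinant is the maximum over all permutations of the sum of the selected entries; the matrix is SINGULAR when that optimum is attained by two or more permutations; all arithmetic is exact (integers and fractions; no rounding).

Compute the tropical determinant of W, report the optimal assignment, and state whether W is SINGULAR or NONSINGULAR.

σ = (1, 2, 3, 4): (-6) + 30 + 25 + 22 = 71
σ = (1, 2, 4, 3): (-6) + 30 + 6 + (-9) = 21
σ = (1, 3, 2, 4): (-6) + 6 + 28 + 22 = 50
σ = (1, 3, 4, 2): (-6) + 6 + 6 + 18 = 24
σ = (1, 4, 2, 3): (-6) + 17 + 28 + (-9) = 30
σ = (1, 4, 3, 2): (-6) + 17 + 25 + 18 = 54
σ = (2, 1, 3, 4): 30 + 30 + 25 + 22 = 107
σ = (2, 1, 4, 3): 30 + 30 + 6 + (-9) = 57
σ = (2, 3, 1, 4): 30 + 6 + 26 + 22 = 84
σ = (2, 3, 4, 1): 30 + 6 + 6 + (-5) = 37
σ = (2, 4, 1, 3): 30 + 17 + 26 + (-9) = 64
σ = (2, 4, 3, 1): 30 + 17 + 25 + (-5) = 67
σ = (3, 1, 2, 4): (-3) + 30 + 28 + 22 = 77
σ = (3, 1, 4, 2): (-3) + 30 + 6 + 18 = 51
σ = (3, 2, 1, 4): (-3) + 30 + 26 + 22 = 75
σ = (3, 2, 4, 1): (-3) + 30 + 6 + (-5) = 28
σ = (3, 4, 1, 2): (-3) + 17 + 26 + 18 = 58
σ = (3, 4, 2, 1): (-3) + 17 + 28 + (-5) = 37
σ = (4, 1, 2, 3): 24 + 30 + 28 + (-9) = 73
σ = (4, 1, 3, 2): 24 + 30 + 25 + 18 = 97
σ = (4, 2, 1, 3): 24 + 30 + 26 + (-9) = 71
σ = (4, 2, 3, 1): 24 + 30 + 25 + (-5) = 74
σ = (4, 3, 1, 2): 24 + 6 + 26 + 18 = 74
σ = (4, 3, 2, 1): 24 + 6 + 28 + (-5) = 53
Optimal value attained by: σ = (2, 1, 3, 4).
Answer: det⊕(W) = 107; verdict: NONSINGULAR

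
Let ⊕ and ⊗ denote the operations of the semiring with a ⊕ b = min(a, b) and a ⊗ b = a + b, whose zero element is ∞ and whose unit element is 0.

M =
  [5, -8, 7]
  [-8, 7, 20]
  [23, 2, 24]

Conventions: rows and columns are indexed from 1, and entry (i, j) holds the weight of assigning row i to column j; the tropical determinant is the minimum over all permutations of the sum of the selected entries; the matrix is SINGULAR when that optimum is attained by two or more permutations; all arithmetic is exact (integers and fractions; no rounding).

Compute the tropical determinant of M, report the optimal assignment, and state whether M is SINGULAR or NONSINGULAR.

σ = (1, 2, 3): 5 + 7 + 24 = 36
σ = (1, 3, 2): 5 + 20 + 2 = 27
σ = (2, 1, 3): (-8) + (-8) + 24 = 8
σ = (2, 3, 1): (-8) + 20 + 23 = 35
σ = (3, 1, 2): 7 + (-8) + 2 = 1
σ = (3, 2, 1): 7 + 7 + 23 = 37
Optimal value attained by: σ = (3, 1, 2).
Answer: det⊕(M) = 1; verdict: NONSINGULAR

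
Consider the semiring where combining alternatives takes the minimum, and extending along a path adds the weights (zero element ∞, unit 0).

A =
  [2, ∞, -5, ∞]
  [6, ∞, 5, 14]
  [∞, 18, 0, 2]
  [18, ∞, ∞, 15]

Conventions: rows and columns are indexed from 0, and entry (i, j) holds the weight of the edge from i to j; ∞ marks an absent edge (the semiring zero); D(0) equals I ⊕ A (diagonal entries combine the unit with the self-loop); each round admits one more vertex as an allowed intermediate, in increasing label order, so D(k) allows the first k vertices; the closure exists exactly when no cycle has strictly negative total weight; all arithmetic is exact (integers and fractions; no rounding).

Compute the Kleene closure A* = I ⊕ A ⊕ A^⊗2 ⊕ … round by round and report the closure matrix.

D(0):
  [0, ∞, -5, ∞]
  [6, 0, 5, 14]
  [∞, 18, 0, 2]
  [18, ∞, ∞, 0]
D(1):
  [0, ∞, -5, ∞]
  [6, 0, 1, 14]
  [∞, 18, 0, 2]
  [18, ∞, 13, 0]
D(2):
  [0, ∞, -5, ∞]
  [6, 0, 1, 14]
  [24, 18, 0, 2]
  [18, ∞, 13, 0]
D(3):
  [0, 13, -5, -3]
  [6, 0, 1, 3]
  [24, 18, 0, 2]
  [18, 31, 13, 0]
D(4):
  [0, 13, -5, -3]
  [6, 0, 1, 3]
  [20, 18, 0, 2]
  [18, 31, 13, 0]
Answer: A* = [[0, 13, -5, -3], [6, 0, 1, 3], [20, 18, 0, 2], [18, 31, 13, 0]]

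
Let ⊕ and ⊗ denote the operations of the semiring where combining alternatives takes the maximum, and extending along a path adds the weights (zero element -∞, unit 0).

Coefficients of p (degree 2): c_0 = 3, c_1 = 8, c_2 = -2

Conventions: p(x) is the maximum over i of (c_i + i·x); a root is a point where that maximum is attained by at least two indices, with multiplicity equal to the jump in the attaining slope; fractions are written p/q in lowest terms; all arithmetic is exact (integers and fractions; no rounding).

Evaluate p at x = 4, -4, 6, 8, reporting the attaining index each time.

p(4) = max(3+0·4=3, 8+1·4=12, -2+2·4=6) = 12 (attained by i=1)
p(-4) = max(3+0·(-4)=3, 8+1·(-4)=4, -2+2·(-4)=-10) = 4 (attained by i=1)
p(6) = max(3+0·6=3, 8+1·6=14, -2+2·6=10) = 14 (attained by i=1)
p(8) = max(3+0·8=3, 8+1·8=16, -2+2·8=14) = 16 (attained by i=1)
Answer: p(4) = 12; p(-4) = 4; p(6) = 14; p(8) = 16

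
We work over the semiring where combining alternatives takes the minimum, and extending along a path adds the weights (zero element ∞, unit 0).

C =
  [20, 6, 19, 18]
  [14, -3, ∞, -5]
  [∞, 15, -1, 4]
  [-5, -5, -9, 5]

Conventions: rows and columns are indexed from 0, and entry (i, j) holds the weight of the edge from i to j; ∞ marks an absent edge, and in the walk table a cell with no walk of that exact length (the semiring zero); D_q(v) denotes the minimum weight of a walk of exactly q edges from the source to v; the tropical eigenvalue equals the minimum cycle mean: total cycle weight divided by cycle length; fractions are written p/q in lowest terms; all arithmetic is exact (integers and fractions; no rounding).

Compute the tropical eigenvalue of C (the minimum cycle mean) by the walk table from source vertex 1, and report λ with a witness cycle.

q=0: [∞, 0, ∞, ∞]
q=1: [14, -3, ∞, -5]
q=2: [-10, -10, -14, -8]
q=3: [-13, -13, -17, -15]
q=4: [-20, -20, -24, -18]
Optimal cycle mean attained by: cycle 1->3->1, total (-5) + (-5), length 2.
Answer: λ = -5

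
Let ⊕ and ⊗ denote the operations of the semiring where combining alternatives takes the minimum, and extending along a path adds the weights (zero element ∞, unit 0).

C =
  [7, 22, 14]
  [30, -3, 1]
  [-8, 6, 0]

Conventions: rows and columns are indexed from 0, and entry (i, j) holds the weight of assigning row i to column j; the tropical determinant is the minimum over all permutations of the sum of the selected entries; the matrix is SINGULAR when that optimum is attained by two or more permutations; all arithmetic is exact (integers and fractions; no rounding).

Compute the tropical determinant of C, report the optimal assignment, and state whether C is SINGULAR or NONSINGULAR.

σ = (0, 1, 2): 7 + (-3) + 0 = 4
σ = (0, 2, 1): 7 + 1 + 6 = 14
σ = (1, 0, 2): 22 + 30 + 0 = 52
σ = (1, 2, 0): 22 + 1 + (-8) = 15
σ = (2, 0, 1): 14 + 30 + 6 = 50
σ = (2, 1, 0): 14 + (-3) + (-8) = 3
Optimal value attained by: σ = (2, 1, 0).
Answer: det⊕(C) = 3; verdict: NONSINGULAR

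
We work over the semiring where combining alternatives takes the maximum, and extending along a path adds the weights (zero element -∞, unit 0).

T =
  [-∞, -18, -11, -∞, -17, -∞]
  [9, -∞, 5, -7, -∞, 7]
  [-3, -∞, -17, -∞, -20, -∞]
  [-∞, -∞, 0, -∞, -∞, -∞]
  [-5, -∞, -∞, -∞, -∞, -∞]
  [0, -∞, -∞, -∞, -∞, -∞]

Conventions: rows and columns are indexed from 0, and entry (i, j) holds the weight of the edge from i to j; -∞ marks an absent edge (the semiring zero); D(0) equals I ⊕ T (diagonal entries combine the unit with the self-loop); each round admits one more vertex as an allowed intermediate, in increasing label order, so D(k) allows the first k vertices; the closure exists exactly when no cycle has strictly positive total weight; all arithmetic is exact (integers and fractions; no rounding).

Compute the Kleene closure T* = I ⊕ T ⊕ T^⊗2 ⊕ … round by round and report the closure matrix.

D(0):
  [0, -18, -11, -∞, -17, -∞]
  [9, 0, 5, -7, -∞, 7]
  [-3, -∞, 0, -∞, -20, -∞]
  [-∞, -∞, 0, 0, -∞, -∞]
  [-5, -∞, -∞, -∞, 0, -∞]
  [0, -∞, -∞, -∞, -∞, 0]
D(1):
  [0, -18, -11, -∞, -17, -∞]
  [9, 0, 5, -7, -8, 7]
  [-3, -21, 0, -∞, -20, -∞]
  [-∞, -∞, 0, 0, -∞, -∞]
  [-5, -23, -16, -∞, 0, -∞]
  [0, -18, -11, -∞, -17, 0]
D(2):
  [0, -18, -11, -25, -17, -11]
  [9, 0, 5, -7, -8, 7]
  [-3, -21, 0, -28, -20, -14]
  [-∞, -∞, 0, 0, -∞, -∞]
  [-5, -23, -16, -30, 0, -16]
  [0, -18, -11, -25, -17, 0]
D(3):
  [0, -18, -11, -25, -17, -11]
  [9, 0, 5, -7, -8, 7]
  [-3, -21, 0, -28, -20, -14]
  [-3, -21, 0, 0, -20, -14]
  [-5, -23, -16, -30, 0, -16]
  [0, -18, -11, -25, -17, 0]
D(4):
  [0, -18, -11, -25, -17, -11]
  [9, 0, 5, -7, -8, 7]
  [-3, -21, 0, -28, -20, -14]
  [-3, -21, 0, 0, -20, -14]
  [-5, -23, -16, -30, 0, -16]
  [0, -18, -11, -25, -17, 0]
D(5):
  [0, -18, -11, -25, -17, -11]
  [9, 0, 5, -7, -8, 7]
  [-3, -21, 0, -28, -20, -14]
  [-3, -21, 0, 0, -20, -14]
  [-5, -23, -16, -30, 0, -16]
  [0, -18, -11, -25, -17, 0]
D(6):
  [0, -18, -11, -25, -17, -11]
  [9, 0, 5, -7, -8, 7]
  [-3, -21, 0, -28, -20, -14]
  [-3, -21, 0, 0, -20, -14]
  [-5, -23, -16, -30, 0, -16]
  [0, -18, -11, -25, -17, 0]
Answer: T* = [[0, -18, -11, -25, -17, -11], [9, 0, 5, -7, -8, 7], [-3, -21, 0, -28, -20, -14], [-3, -21, 0, 0, -20, -14], [-5, -23, -16, -30, 0, -16], [0, -18, -11, -25, -17, 0]]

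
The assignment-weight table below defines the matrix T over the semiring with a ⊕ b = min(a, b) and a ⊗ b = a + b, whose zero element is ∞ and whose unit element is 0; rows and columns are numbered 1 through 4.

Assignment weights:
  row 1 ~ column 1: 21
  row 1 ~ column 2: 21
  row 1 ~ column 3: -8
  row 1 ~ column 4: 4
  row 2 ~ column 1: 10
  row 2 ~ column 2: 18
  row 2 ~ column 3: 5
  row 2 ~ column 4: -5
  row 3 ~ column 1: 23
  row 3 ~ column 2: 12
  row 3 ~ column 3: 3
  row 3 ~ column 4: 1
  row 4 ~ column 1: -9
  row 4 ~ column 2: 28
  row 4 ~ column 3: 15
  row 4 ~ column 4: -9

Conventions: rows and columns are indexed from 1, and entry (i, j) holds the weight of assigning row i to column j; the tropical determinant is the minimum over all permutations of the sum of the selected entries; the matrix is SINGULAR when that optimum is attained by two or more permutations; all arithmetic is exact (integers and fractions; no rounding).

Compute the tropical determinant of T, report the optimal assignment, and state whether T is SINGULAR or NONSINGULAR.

σ = (1, 2, 3, 4): 21 + 18 + 3 + (-9) = 33
σ = (1, 2, 4, 3): 21 + 18 + 1 + 15 = 55
σ = (1, 3, 2, 4): 21 + 5 + 12 + (-9) = 29
σ = (1, 3, 4, 2): 21 + 5 + 1 + 28 = 55
σ = (1, 4, 2, 3): 21 + (-5) + 12 + 15 = 43
σ = (1, 4, 3, 2): 21 + (-5) + 3 + 28 = 47
σ = (2, 1, 3, 4): 21 + 10 + 3 + (-9) = 25
σ = (2, 1, 4, 3): 21 + 10 + 1 + 15 = 47
σ = (2, 3, 1, 4): 21 + 5 + 23 + (-9) = 40
σ = (2, 3, 4, 1): 21 + 5 + 1 + (-9) = 18
σ = (2, 4, 1, 3): 21 + (-5) + 23 + 15 = 54
σ = (2, 4, 3, 1): 21 + (-5) + 3 + (-9) = 10
σ = (3, 1, 2, 4): (-8) + 10 + 12 + (-9) = 5
σ = (3, 1, 4, 2): (-8) + 10 + 1 + 28 = 31
σ = (3, 2, 1, 4): (-8) + 18 + 23 + (-9) = 24
σ = (3, 2, 4, 1): (-8) + 18 + 1 + (-9) = 2
σ = (3, 4, 1, 2): (-8) + (-5) + 23 + 28 = 38
σ = (3, 4, 2, 1): (-8) + (-5) + 12 + (-9) = -10
σ = (4, 1, 2, 3): 4 + 10 + 12 + 15 = 41
σ = (4, 1, 3, 2): 4 + 10 + 3 + 28 = 45
σ = (4, 2, 1, 3): 4 + 18 + 23 + 15 = 60
σ = (4, 2, 3, 1): 4 + 18 + 3 + (-9) = 16
σ = (4, 3, 1, 2): 4 + 5 + 23 + 28 = 60
σ = (4, 3, 2, 1): 4 + 5 + 12 + (-9) = 12
Optimal value attained by: σ = (3, 4, 2, 1).
Answer: det⊕(T) = -10; verdict: NONSINGULAR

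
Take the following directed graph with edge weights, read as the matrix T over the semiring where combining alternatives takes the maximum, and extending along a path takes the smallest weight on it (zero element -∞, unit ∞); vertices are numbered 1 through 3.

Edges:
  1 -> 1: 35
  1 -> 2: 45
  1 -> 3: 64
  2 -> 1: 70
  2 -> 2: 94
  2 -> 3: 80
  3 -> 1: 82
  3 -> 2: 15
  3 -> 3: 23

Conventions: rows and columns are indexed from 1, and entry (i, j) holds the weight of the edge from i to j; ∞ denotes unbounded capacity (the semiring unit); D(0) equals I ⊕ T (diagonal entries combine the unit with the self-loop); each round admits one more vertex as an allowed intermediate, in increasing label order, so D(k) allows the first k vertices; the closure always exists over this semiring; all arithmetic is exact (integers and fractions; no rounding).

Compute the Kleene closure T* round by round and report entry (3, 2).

D(0):
  [∞, 45, 64]
  [70, ∞, 80]
  [82, 15, ∞]
D(1):
  [∞, 45, 64]
  [70, ∞, 80]
  [82, 45, ∞]
D(2):
  [∞, 45, 64]
  [70, ∞, 80]
  [82, 45, ∞]
D(3):
  [∞, 45, 64]
  [80, ∞, 80]
  [82, 45, ∞]
Answer: T*[3][2] = 45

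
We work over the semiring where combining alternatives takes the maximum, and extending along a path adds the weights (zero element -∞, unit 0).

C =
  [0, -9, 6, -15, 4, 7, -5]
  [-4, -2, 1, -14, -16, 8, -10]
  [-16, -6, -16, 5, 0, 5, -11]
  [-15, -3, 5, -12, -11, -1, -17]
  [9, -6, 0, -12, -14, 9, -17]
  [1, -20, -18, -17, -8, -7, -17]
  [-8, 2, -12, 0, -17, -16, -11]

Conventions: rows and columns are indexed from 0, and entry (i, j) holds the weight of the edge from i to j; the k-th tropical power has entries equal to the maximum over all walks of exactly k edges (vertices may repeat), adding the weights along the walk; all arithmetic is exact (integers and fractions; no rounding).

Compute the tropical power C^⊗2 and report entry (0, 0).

C^⊗2:
  [13, 0, 6, 11, 6, 13, -5]
  [9, -4, 2, 6, 1, 6, -9]
  [9, 2, 10, -7, -3, 9, -12]
  [0, -1, -2, 10, 5, 10, -6]
  [10, 0, 15, 5, 13, 16, 4]
  [1, -8, 7, -13, 5, 8, -4]
  [-2, 0, 5, -7, -4, 10, -8]
Key observation: the optimum is the walk 0->4->0, with weight 4 + 9 = 13.
Optimal value attained by: walk 0->4->0.
Answer: (C^⊗2)[0][0] = 13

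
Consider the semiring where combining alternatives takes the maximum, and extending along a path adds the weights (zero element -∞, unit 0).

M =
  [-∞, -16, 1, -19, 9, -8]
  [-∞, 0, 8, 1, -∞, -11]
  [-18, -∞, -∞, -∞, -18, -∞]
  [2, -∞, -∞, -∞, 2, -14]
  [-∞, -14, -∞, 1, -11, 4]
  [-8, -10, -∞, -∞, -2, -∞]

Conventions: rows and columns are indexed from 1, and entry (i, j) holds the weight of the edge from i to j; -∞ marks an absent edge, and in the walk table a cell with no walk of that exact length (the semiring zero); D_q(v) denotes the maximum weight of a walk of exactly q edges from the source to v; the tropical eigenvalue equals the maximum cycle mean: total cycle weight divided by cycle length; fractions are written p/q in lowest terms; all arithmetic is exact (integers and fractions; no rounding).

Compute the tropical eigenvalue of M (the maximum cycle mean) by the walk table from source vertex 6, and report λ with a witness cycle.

q=0: [-∞, -∞, -∞, -∞, -∞, 0]
q=1: [-8, -10, -∞, -∞, -2, -∞]
q=2: [-∞, -10, -2, -1, 1, 2]
q=3: [1, -8, -2, 2, 1, 5]
q=4: [4, -5, 2, 2, 10, 5]
q=5: [4, -4, 5, 11, 13, 14]
q=6: [13, 4, 5, 14, 13, 17]
Optimal cycle mean attained by: cycle 1->5->4->1, total 9 + 1 + 2, length 3.
Answer: λ = 4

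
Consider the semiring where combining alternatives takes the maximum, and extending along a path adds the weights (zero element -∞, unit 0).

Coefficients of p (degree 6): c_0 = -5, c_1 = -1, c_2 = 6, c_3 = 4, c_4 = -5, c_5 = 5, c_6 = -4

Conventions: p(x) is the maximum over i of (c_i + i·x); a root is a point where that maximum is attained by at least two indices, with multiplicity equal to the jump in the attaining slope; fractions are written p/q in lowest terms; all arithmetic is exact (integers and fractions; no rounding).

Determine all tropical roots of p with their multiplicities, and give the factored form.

hull edge (i=0, c=-5) to (i=2, c=6): slope 11/2, span 2
hull edge (i=2, c=6) to (i=5, c=5): slope -1/3, span 3
hull edge (i=5, c=5) to (i=6, c=-4): slope -9, span 1
Factored form: p(x) = -4 ⊗ (x ⊕ (-11/2)) ⊗ (x ⊕ (-11/2)) ⊗ (x ⊕ 1/3) ⊗ (x ⊕ 1/3) ⊗ (x ⊕ 1/3) ⊗ (x ⊕ 9)
Answer: roots = -11/2 (mult 2), 1/3 (mult 3), 9 (mult 1)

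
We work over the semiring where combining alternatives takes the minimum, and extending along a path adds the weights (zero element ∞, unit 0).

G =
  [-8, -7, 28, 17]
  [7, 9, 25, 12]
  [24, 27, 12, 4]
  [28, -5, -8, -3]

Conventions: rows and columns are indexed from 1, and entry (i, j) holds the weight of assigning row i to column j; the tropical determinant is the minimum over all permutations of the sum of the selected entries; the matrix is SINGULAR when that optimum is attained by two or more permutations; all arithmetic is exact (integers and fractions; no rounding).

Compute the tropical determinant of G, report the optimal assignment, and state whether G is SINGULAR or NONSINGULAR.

σ = (1, 2, 3, 4): (-8) + 9 + 12 + (-3) = 10
σ = (1, 2, 4, 3): (-8) + 9 + 4 + (-8) = -3
σ = (1, 3, 2, 4): (-8) + 25 + 27 + (-3) = 41
σ = (1, 3, 4, 2): (-8) + 25 + 4 + (-5) = 16
σ = (1, 4, 2, 3): (-8) + 12 + 27 + (-8) = 23
σ = (1, 4, 3, 2): (-8) + 12 + 12 + (-5) = 11
σ = (2, 1, 3, 4): (-7) + 7 + 12 + (-3) = 9
σ = (2, 1, 4, 3): (-7) + 7 + 4 + (-8) = -4
σ = (2, 3, 1, 4): (-7) + 25 + 24 + (-3) = 39
σ = (2, 3, 4, 1): (-7) + 25 + 4 + 28 = 50
σ = (2, 4, 1, 3): (-7) + 12 + 24 + (-8) = 21
σ = (2, 4, 3, 1): (-7) + 12 + 12 + 28 = 45
σ = (3, 1, 2, 4): 28 + 7 + 27 + (-3) = 59
σ = (3, 1, 4, 2): 28 + 7 + 4 + (-5) = 34
σ = (3, 2, 1, 4): 28 + 9 + 24 + (-3) = 58
σ = (3, 2, 4, 1): 28 + 9 + 4 + 28 = 69
σ = (3, 4, 1, 2): 28 + 12 + 24 + (-5) = 59
σ = (3, 4, 2, 1): 28 + 12 + 27 + 28 = 95
σ = (4, 1, 2, 3): 17 + 7 + 27 + (-8) = 43
σ = (4, 1, 3, 2): 17 + 7 + 12 + (-5) = 31
σ = (4, 2, 1, 3): 17 + 9 + 24 + (-8) = 42
σ = (4, 2, 3, 1): 17 + 9 + 12 + 28 = 66
σ = (4, 3, 1, 2): 17 + 25 + 24 + (-5) = 61
σ = (4, 3, 2, 1): 17 + 25 + 27 + 28 = 97
Optimal value attained by: σ = (2, 1, 4, 3).
Answer: det⊕(G) = -4; verdict: NONSINGULAR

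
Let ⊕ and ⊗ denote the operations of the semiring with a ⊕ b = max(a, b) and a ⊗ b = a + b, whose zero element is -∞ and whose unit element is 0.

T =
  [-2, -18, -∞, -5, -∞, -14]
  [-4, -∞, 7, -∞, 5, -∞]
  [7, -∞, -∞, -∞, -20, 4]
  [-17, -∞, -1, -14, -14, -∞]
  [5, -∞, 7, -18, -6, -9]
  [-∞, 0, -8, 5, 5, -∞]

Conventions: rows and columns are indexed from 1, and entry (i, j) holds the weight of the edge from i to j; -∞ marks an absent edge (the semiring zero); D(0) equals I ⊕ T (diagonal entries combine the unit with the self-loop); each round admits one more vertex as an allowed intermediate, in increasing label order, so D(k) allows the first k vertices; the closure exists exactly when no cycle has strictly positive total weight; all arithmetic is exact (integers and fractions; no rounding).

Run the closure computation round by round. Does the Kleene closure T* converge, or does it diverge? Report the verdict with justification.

D(0):
  [0, -18, -∞, -5, -∞, -14]
  [-4, 0, 7, -∞, 5, -∞]
  [7, -∞, 0, -∞, -20, 4]
  [-17, -∞, -1, 0, -14, -∞]
  [5, -∞, 7, -18, 0, -9]
  [-∞, 0, -8, 5, 5, 0]
D(1):
  [0, -18, -∞, -5, -∞, -14]
  [-4, 0, 7, -9, 5, -18]
  [7, -11, 0, 2, -20, 4]
  [-17, -35, -1, 0, -14, -31]
  [5, -13, 7, 0, 0, -9]
  [-∞, 0, -8, 5, 5, 0]
D(2):
  [0, -18, -11, -5, -13, -14]
  [-4, 0, 7, -9, 5, -18]
  [7, -11, 0, 2, -6, 4]
  [-17, -35, -1, 0, -14, -31]
  [5, -13, 7, 0, 0, -9]
  [-4, 0, 7, 5, 5, 0]
Detection: at round 3, diagonal entry (4, 4) turns strictly positive.
Key observation: the cycle 4->3->1->4 has total weight (-1) + 7 + (-5), which is strictly positive.
Answer: DIVERGES — positive cycle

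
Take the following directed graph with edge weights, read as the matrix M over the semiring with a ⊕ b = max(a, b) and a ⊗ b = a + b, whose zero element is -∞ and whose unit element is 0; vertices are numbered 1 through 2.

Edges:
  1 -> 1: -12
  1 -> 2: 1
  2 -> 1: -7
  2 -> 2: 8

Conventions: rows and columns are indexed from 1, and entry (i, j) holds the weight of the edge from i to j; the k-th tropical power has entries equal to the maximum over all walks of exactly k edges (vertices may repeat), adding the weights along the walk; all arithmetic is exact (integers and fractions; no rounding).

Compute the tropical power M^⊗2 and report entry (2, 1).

M^⊗2:
  [-6, 9]
  [1, 16]
Key observation: the optimum is the walk 2->2->1, with weight 8 + (-7) = 1.
Optimal value attained by: walk 2->2->1.
Answer: (M^⊗2)[2][1] = 1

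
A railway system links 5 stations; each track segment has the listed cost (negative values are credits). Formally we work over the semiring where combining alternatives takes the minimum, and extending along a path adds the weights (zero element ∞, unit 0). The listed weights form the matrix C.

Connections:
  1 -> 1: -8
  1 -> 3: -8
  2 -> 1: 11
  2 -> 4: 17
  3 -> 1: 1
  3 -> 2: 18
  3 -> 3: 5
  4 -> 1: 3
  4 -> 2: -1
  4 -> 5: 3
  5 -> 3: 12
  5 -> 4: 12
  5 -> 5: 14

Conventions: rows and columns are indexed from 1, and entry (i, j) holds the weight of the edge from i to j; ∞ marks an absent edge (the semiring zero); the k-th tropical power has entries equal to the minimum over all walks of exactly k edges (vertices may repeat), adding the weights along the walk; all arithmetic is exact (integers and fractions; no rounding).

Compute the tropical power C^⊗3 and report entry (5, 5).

C^⊗2:
  [-16, 10, -16, ∞, ∞]
  [3, 16, 3, ∞, 20]
  [-7, 23, -7, 35, ∞]
  [-5, ∞, -5, 15, 17]
  [13, 11, 17, 26, 15]
C^⊗3:
  [-24, 2, -24, 27, ∞]
  [-5, 21, -5, 32, 34]
  [-15, 11, -15, 40, 38]
  [-13, 13, -13, 29, 18]
  [5, 25, 5, 27, 29]
Key observation: the optimum is the walk 5->4->5->5, with weight 12 + 3 + 14 = 29.
Optimal value attained by: walk 5->4->5->5.
Answer: (C^⊗3)[5][5] = 29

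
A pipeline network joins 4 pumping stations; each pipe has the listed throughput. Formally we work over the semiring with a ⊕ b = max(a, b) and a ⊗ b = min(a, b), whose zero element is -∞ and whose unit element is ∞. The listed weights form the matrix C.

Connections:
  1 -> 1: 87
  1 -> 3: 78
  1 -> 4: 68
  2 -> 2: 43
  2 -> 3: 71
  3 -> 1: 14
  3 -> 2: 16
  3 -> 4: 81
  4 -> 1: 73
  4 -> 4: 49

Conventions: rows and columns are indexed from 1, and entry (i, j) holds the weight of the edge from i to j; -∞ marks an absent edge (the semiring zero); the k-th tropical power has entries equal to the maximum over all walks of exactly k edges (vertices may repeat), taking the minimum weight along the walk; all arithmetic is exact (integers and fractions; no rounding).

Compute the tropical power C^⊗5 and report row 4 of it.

C^⊗2:
  [87, 16, 78, 78]
  [14, 43, 43, 71]
  [73, 16, 16, 49]
  [73, -∞, 73, 68]
C^⊗3:
  [87, 16, 78, 78]
  [71, 43, 43, 49]
  [73, 16, 73, 68]
  [73, 16, 73, 73]
C^⊗4:
  [87, 16, 78, 78]
  [71, 43, 71, 68]
  [73, 16, 73, 73]
  [73, 16, 73, 73]
C^⊗5:
  [87, 16, 78, 78]
  [71, 43, 71, 71]
  [73, 16, 73, 73]
  [73, 16, 73, 73]
Answer: row 4 of C^⊗5 = [73, 16, 73, 73]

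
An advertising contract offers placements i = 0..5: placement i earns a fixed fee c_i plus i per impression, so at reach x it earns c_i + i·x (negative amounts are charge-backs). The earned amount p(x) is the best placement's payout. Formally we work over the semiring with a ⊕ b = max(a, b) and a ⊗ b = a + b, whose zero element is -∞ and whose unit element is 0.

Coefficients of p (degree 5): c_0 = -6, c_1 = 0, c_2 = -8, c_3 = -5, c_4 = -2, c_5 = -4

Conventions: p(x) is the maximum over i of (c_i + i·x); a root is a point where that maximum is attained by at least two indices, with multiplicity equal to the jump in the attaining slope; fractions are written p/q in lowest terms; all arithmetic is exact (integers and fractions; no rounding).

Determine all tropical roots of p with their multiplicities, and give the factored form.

hull edge (i=0, c=-6) to (i=1, c=0): slope 6, span 1
hull edge (i=1, c=0) to (i=4, c=-2): slope -2/3, span 3
hull edge (i=4, c=-2) to (i=5, c=-4): slope -2, span 1
Factored form: p(x) = -4 ⊗ (x ⊕ (-6)) ⊗ (x ⊕ 2/3) ⊗ (x ⊕ 2/3) ⊗ (x ⊕ 2/3) ⊗ (x ⊕ 2)
Answer: roots = -6 (mult 1), 2/3 (mult 3), 2 (mult 1)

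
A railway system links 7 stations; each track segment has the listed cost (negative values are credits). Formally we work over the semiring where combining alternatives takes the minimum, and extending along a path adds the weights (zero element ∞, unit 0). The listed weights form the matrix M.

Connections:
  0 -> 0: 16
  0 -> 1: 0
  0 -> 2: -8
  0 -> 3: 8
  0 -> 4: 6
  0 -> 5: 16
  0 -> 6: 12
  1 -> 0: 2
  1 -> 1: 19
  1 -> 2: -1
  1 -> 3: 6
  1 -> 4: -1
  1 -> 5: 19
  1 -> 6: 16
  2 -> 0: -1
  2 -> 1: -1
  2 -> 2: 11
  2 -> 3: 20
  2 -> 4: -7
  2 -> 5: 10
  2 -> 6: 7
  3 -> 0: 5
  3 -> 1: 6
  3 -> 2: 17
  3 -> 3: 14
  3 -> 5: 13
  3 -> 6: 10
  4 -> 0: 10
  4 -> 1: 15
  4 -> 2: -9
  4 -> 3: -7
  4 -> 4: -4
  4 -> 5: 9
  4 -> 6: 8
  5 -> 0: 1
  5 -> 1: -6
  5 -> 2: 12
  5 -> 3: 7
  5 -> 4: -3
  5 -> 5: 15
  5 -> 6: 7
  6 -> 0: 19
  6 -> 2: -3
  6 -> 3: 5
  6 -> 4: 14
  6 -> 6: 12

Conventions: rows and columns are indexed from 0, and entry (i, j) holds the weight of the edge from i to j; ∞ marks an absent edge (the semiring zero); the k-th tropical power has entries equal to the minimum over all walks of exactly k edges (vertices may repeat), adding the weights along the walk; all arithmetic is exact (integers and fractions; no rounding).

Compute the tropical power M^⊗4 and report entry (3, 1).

M^⊗2:
  [-9, -9, -3, -1, -15, 2, -1]
  [-2, -2, -10, -8, -8, 8, 6]
  [1, -1, -16, -14, -11, 2, 1]
  [8, 5, -3, 12, 5, 21, 17]
  [-10, -10, -13, -11, -16, 1, -2]
  [-4, 1, -12, -10, -7, 6, 5]
  [-4, -4, 5, 7, -10, 7, 4]
M^⊗3:
  [-7, -9, -24, -22, -19, -6, -7]
  [-11, -11, -17, -15, -17, 0, -3]
  [-17, -17, -20, -18, -23, -6, -9]
  [-4, -4, -4, -2, -10, 7, 4]
  [-14, -14, -25, -23, -20, -7, -8]
  [-13, -13, -16, -14, -19, -2, -5]
  [-2, -4, -19, -17, -14, -1, -2]
M^⊗4:
  [-25, -25, -28, -26, -31, -14, -17]
  [-18, -18, -26, -24, -24, -8, -10]
  [-21, -21, -32, -30, -27, -14, -15]
  [-5, -5, -19, -17, -14, -1, -2]
  [-26, -26, -29, -27, -32, -15, -18]
  [-17, -17, -28, -26, -23, -10, -11]
  [-20, -20, -23, -21, -26, -9, -12]
Key observation: the optimum is the walk 3->1->4->2->1, with weight 6 + (-1) + (-9) + (-1) = -5.
Optimal value attained by: walk 3->1->4->2->1.
Answer: (M^⊗4)[3][1] = -5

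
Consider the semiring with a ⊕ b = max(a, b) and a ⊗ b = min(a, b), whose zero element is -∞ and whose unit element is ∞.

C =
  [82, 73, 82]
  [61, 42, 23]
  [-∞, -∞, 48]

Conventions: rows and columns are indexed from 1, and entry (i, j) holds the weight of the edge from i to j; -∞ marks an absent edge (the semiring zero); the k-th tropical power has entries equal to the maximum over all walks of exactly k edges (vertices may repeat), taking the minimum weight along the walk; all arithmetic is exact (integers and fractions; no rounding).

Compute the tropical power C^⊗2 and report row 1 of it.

C^⊗2:
  [82, 73, 82]
  [61, 61, 61]
  [-∞, -∞, 48]
Answer: row 1 of C^⊗2 = [82, 73, 82]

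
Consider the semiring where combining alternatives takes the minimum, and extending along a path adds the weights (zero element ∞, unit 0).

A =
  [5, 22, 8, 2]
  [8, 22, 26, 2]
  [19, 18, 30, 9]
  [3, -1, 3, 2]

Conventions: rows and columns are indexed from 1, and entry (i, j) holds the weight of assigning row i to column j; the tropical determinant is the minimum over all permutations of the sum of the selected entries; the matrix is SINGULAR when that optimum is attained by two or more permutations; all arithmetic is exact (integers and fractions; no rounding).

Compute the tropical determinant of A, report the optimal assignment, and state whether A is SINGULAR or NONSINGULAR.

σ = (1, 2, 3, 4): 5 + 22 + 30 + 2 = 59
σ = (1, 2, 4, 3): 5 + 22 + 9 + 3 = 39
σ = (1, 3, 2, 4): 5 + 26 + 18 + 2 = 51
σ = (1, 3, 4, 2): 5 + 26 + 9 + (-1) = 39
σ = (1, 4, 2, 3): 5 + 2 + 18 + 3 = 28
σ = (1, 4, 3, 2): 5 + 2 + 30 + (-1) = 36
σ = (2, 1, 3, 4): 22 + 8 + 30 + 2 = 62
σ = (2, 1, 4, 3): 22 + 8 + 9 + 3 = 42
σ = (2, 3, 1, 4): 22 + 26 + 19 + 2 = 69
σ = (2, 3, 4, 1): 22 + 26 + 9 + 3 = 60
σ = (2, 4, 1, 3): 22 + 2 + 19 + 3 = 46
σ = (2, 4, 3, 1): 22 + 2 + 30 + 3 = 57
σ = (3, 1, 2, 4): 8 + 8 + 18 + 2 = 36
σ = (3, 1, 4, 2): 8 + 8 + 9 + (-1) = 24
σ = (3, 2, 1, 4): 8 + 22 + 19 + 2 = 51
σ = (3, 2, 4, 1): 8 + 22 + 9 + 3 = 42
σ = (3, 4, 1, 2): 8 + 2 + 19 + (-1) = 28
σ = (3, 4, 2, 1): 8 + 2 + 18 + 3 = 31
σ = (4, 1, 2, 3): 2 + 8 + 18 + 3 = 31
σ = (4, 1, 3, 2): 2 + 8 + 30 + (-1) = 39
σ = (4, 2, 1, 3): 2 + 22 + 19 + 3 = 46
σ = (4, 2, 3, 1): 2 + 22 + 30 + 3 = 57
σ = (4, 3, 1, 2): 2 + 26 + 19 + (-1) = 46
σ = (4, 3, 2, 1): 2 + 26 + 18 + 3 = 49
Optimal value attained by: σ = (3, 1, 4, 2).
Answer: det⊕(A) = 24; verdict: NONSINGULAR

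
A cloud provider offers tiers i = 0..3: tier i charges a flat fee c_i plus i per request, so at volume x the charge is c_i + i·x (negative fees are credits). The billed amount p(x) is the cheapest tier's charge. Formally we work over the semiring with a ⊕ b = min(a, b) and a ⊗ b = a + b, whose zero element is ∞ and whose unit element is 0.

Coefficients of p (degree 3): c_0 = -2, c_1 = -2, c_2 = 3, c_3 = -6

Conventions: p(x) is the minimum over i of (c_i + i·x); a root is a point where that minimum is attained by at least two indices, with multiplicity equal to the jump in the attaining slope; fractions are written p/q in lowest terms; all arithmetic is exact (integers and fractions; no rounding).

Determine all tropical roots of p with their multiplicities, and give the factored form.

hull edge (i=0, c=-2) to (i=3, c=-6): slope -4/3, span 3
Factored form: p(x) = -6 ⊗ (x ⊕ 4/3) ⊗ (x ⊕ 4/3) ⊗ (x ⊕ 4/3)
Answer: roots = 4/3 (mult 3)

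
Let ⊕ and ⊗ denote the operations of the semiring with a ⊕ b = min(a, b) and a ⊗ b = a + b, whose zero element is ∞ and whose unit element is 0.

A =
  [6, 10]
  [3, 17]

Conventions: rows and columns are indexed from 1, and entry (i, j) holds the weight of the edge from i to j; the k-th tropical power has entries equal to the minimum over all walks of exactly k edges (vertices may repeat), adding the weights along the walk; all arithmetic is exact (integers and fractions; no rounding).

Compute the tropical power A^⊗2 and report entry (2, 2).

A^⊗2:
  [12, 16]
  [9, 13]
Key observation: the optimum is the walk 2->1->2, with weight 3 + 10 = 13.
Optimal value attained by: walk 2->1->2.
Answer: (A^⊗2)[2][2] = 13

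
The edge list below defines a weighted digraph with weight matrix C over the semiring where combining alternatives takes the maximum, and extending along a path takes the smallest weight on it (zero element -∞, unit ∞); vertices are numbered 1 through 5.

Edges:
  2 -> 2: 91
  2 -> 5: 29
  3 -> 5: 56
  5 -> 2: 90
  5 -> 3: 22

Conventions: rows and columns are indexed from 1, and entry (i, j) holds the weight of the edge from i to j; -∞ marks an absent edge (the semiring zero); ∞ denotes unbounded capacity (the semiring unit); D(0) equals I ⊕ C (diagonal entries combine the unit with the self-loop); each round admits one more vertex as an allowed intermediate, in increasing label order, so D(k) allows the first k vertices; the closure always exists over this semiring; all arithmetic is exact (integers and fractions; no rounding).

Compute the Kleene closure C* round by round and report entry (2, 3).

D(0):
  [∞, -∞, -∞, -∞, -∞]
  [-∞, ∞, -∞, -∞, 29]
  [-∞, -∞, ∞, -∞, 56]
  [-∞, -∞, -∞, ∞, -∞]
  [-∞, 90, 22, -∞, ∞]
D(1):
  [∞, -∞, -∞, -∞, -∞]
  [-∞, ∞, -∞, -∞, 29]
  [-∞, -∞, ∞, -∞, 56]
  [-∞, -∞, -∞, ∞, -∞]
  [-∞, 90, 22, -∞, ∞]
D(2):
  [∞, -∞, -∞, -∞, -∞]
  [-∞, ∞, -∞, -∞, 29]
  [-∞, -∞, ∞, -∞, 56]
  [-∞, -∞, -∞, ∞, -∞]
  [-∞, 90, 22, -∞, ∞]
D(3):
  [∞, -∞, -∞, -∞, -∞]
  [-∞, ∞, -∞, -∞, 29]
  [-∞, -∞, ∞, -∞, 56]
  [-∞, -∞, -∞, ∞, -∞]
  [-∞, 90, 22, -∞, ∞]
D(4):
  [∞, -∞, -∞, -∞, -∞]
  [-∞, ∞, -∞, -∞, 29]
  [-∞, -∞, ∞, -∞, 56]
  [-∞, -∞, -∞, ∞, -∞]
  [-∞, 90, 22, -∞, ∞]
D(5):
  [∞, -∞, -∞, -∞, -∞]
  [-∞, ∞, 22, -∞, 29]
  [-∞, 56, ∞, -∞, 56]
  [-∞, -∞, -∞, ∞, -∞]
  [-∞, 90, 22, -∞, ∞]
Answer: C*[2][3] = 22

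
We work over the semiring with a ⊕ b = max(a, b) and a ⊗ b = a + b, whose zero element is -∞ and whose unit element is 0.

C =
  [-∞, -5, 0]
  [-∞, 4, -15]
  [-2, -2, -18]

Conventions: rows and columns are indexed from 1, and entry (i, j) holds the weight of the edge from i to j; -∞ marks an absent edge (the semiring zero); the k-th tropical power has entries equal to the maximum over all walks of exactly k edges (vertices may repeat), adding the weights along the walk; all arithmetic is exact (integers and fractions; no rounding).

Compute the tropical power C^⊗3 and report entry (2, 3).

C^⊗2:
  [-2, -1, -18]
  [-17, 8, -11]
  [-20, 2, -2]
C^⊗3:
  [-20, 3, -2]
  [-13, 12, -7]
  [-4, 6, -13]
Key observation: the optimum is the walk 2->2->2->3, with weight 4 + 4 + (-15) = -7.
Optimal value attained by: walk 2->2->2->3.
Answer: (C^⊗3)[2][3] = -7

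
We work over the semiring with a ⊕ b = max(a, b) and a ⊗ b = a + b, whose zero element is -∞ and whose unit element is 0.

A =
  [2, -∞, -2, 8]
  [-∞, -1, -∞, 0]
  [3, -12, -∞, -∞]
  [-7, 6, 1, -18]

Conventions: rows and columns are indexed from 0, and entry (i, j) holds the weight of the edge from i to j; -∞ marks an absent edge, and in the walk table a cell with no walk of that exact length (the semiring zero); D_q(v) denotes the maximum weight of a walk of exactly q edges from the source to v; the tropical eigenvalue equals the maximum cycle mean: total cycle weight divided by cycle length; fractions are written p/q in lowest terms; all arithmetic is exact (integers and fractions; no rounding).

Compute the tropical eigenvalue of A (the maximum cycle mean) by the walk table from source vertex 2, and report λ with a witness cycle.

q=0: [-∞, -∞, 0, -∞]
q=1: [3, -12, -∞, -∞]
q=2: [5, -13, 1, 11]
q=3: [7, 17, 12, 13]
q=4: [15, 19, 14, 17]
Optimal cycle mean attained by: cycle 0->3->2->0, total 8 + 1 + 3, length 3.
Answer: λ = 4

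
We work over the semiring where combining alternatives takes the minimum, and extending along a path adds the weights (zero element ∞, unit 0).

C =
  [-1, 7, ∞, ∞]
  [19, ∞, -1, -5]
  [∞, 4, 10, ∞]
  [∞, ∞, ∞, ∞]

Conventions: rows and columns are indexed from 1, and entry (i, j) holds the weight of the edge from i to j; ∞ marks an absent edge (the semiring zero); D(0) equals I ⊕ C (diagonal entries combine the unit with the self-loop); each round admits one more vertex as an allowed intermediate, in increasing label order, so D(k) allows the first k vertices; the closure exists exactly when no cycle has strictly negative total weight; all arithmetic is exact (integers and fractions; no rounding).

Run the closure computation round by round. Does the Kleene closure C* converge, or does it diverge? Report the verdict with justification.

Detection: at round 0, diagonal entry (1, 1) turns strictly negative.
Key observation: the cycle 1->1 has total weight (-1), which is strictly negative.
Answer: DIVERGES — negative cycle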